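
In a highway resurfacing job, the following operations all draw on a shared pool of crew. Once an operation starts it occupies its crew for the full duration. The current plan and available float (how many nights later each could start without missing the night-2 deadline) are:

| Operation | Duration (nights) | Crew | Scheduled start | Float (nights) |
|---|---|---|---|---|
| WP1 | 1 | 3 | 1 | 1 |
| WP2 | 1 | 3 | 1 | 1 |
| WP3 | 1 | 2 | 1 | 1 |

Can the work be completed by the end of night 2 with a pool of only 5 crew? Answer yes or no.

yes

Schedule WP1@1, WP2@2, WP3@1: n1:5  n2:3 — peak 5 ≤ 5.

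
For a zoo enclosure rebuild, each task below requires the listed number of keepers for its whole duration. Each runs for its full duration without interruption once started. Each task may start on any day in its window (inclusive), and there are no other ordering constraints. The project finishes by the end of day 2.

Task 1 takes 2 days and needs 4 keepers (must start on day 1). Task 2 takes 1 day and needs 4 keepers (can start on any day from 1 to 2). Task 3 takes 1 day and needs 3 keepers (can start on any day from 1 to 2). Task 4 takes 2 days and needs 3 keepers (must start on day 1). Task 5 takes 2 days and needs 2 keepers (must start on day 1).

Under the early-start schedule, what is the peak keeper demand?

16

Early-start schedule: Task 1@1, Task 2@1, Task 3@1, Task 4@1, Task 5@1.
Load per day: day 1: 16, day 2: 9.
Peak is 16.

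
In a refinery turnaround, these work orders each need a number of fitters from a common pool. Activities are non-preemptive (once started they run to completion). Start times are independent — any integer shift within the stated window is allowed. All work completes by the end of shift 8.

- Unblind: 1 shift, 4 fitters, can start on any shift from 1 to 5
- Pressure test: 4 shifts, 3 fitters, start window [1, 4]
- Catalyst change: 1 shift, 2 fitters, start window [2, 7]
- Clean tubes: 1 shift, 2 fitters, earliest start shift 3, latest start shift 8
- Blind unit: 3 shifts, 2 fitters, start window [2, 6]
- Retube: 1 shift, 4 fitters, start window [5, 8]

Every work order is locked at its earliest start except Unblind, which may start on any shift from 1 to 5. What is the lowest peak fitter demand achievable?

7

Unblind@1: s1:7  s2:7  s3:7  s4:5  s5:4  s6:0  s7:0  s8:0 → peak 7
Unblind@2: s1:3  s2:11  s3:7  s4:5  s5:4  s6:0  s7:0  s8:0 → peak 11
Unblind@3: s1:3  s2:7  s3:11  s4:5  s5:4  s6:0  s7:0  s8:0 → peak 11
Unblind@4: s1:3  s2:7  s3:7  s4:9  s5:4  s6:0  s7:0  s8:0 → peak 9
Unblind@5: s1:3  s2:7  s3:7  s4:5  s5:8  s6:0  s7:0  s8:0 → peak 8
Best is Unblind@1, peak 7.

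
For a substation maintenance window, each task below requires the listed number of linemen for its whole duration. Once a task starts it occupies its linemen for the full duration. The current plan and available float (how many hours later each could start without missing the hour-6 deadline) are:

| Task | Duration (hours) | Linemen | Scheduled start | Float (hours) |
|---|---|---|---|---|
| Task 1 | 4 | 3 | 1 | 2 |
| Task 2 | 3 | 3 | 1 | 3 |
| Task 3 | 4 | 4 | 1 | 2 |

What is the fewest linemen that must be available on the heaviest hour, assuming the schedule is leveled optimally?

10

Schedule Task 1@1, Task 2@1, Task 3@1: h1:10  h2:10  h3:10  h4:7  h5:0  h6:0 — peak 10.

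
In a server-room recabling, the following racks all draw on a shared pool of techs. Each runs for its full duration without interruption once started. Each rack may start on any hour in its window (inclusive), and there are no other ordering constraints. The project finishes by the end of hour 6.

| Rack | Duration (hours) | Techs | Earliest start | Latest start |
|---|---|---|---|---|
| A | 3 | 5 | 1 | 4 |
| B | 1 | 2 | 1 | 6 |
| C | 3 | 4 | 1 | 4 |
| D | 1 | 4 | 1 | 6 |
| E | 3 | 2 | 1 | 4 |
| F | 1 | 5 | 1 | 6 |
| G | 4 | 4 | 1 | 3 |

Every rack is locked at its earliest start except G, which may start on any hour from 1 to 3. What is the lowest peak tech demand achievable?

G@1: h1:26  h2:15  h3:15  h4:4  h5:0  h6:0 → peak 26
G@2: h1:22  h2:15  h3:15  h4:4  h5:4  h6:0 → peak 22
G@3: h1:22  h2:11  h3:15  h4:4  h5:4  h6:4 → peak 22
Best is G@2, peak 22.

22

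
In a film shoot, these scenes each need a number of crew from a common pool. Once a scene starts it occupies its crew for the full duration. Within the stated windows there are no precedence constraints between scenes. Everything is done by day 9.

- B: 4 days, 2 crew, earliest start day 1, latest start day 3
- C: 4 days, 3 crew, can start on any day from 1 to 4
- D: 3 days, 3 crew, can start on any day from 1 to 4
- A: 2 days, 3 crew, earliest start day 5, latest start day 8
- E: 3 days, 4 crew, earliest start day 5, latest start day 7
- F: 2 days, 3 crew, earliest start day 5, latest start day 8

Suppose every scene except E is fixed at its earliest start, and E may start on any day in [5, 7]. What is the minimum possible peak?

8

E@5: d1:8  d2:8  d3:8  d4:5  d5:10  d6:10  d7:4  d8:0  d9:0 → peak 10
E@6: d1:8  d2:8  d3:8  d4:5  d5:6  d6:10  d7:4  d8:4  d9:0 → peak 10
E@7: d1:8  d2:8  d3:8  d4:5  d5:6  d6:6  d7:4  d8:4  d9:4 → peak 8
Best is E@7, peak 8.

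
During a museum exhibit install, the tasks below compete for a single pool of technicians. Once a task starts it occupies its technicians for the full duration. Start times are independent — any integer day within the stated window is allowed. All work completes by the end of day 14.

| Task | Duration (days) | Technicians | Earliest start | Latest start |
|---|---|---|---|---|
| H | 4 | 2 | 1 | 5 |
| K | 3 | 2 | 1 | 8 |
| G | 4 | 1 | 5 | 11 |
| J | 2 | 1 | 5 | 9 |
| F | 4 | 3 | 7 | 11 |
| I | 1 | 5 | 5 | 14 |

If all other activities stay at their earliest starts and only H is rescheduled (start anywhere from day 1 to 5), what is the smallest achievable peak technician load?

7

H@1: d1:4  d2:4  d3:4  d4:2  d5:7  d6:2  d7:4  d8:4  d9:3  d10:3  d11:0  d12:0  d13:0  d14:0 → peak 7
H@2: d1:2  d2:4  d3:4  d4:2  d5:9  d6:2  d7:4  d8:4  d9:3  d10:3  d11:0  d12:0  d13:0  d14:0 → peak 9
H@3: d1:2  d2:2  d3:4  d4:2  d5:9  d6:4  d7:4  d8:4  d9:3  d10:3  d11:0  d12:0  d13:0  d14:0 → peak 9
H@4: d1:2  d2:2  d3:2  d4:2  d5:9  d6:4  d7:6  d8:4  d9:3  d10:3  d11:0  d12:0  d13:0  d14:0 → peak 9
H@5: d1:2  d2:2  d3:2  d4:0  d5:9  d6:4  d7:6  d8:6  d9:3  d10:3  d11:0  d12:0  d13:0  d14:0 → peak 9
Best is H@1, peak 7.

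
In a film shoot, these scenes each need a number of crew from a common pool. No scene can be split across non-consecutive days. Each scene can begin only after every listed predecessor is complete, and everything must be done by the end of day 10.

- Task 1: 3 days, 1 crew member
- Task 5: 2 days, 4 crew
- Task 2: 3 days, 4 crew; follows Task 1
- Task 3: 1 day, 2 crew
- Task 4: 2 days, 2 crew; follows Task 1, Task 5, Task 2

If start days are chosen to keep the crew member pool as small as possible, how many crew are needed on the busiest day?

Early-start (Task 1@1, Task 5@1, Task 2@4, Task 3@1, Task 4@7) gives peak 7: d1:7  d2:5  d3:1  d4:4  d5:4  d6:4  d7:2  d8:2  d9:0  d10:0.
Shift Task 5→4, Task 2→6, Task 4→9.
Schedule Task 1@1, Task 5@4, Task 2@6, Task 3@1, Task 4@9: d1:3  d2:1  d3:1  d4:4  d5:4  d6:4  d7:4  d8:4  d9:2  d10:2 — peak 4.

4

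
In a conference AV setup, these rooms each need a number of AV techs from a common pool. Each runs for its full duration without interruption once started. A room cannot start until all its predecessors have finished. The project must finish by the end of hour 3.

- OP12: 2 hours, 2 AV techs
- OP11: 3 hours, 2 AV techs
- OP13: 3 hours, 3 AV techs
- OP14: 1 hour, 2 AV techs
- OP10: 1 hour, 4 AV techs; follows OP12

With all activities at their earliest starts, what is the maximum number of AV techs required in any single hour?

Early-start schedule: OP12@1, OP11@1, OP13@1, OP14@1, OP10@3.
Load per hour: hour 1: 9, hour 2: 7, hour 3: 9.
Peak is 9.

9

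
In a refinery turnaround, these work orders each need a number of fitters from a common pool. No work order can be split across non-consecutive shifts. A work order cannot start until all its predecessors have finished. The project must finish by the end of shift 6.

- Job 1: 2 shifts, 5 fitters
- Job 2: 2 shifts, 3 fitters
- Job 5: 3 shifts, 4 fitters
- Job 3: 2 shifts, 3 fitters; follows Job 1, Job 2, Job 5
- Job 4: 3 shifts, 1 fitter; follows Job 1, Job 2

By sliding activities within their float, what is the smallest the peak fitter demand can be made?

Schedule Job 1@1, Job 2@1, Job 5@1, Job 3@4, Job 4@3: s1:12  s2:12  s3:5  s4:4  s5:4  s6:0 — peak 12.
No arrangement of the 15 feasible schedules does better.

12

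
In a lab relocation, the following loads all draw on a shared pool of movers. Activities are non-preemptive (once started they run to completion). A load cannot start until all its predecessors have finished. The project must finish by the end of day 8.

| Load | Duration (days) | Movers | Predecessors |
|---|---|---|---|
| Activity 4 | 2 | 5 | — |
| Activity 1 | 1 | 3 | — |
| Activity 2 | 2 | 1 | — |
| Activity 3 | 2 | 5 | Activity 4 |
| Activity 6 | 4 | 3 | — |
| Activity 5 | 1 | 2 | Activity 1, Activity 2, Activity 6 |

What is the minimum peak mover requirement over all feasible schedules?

Early-start (Activity 4@1, Activity 1@1, Activity 2@1, Activity 3@3, Activity 6@1, Activity 5@5) gives peak 12: d1:12  d2:9  d3:8  d4:8  d5:2  d6:0  d7:0  d8:0.
Shift Activity 1→3, Activity 3→7, Activity 6→3, Activity 5→7.
Schedule Activity 4@1, Activity 1@3, Activity 2@1, Activity 3@7, Activity 6@3, Activity 5@7: d1:6  d2:6  d3:6  d4:3  d5:3  d6:3  d7:7  d8:5 — peak 7.

7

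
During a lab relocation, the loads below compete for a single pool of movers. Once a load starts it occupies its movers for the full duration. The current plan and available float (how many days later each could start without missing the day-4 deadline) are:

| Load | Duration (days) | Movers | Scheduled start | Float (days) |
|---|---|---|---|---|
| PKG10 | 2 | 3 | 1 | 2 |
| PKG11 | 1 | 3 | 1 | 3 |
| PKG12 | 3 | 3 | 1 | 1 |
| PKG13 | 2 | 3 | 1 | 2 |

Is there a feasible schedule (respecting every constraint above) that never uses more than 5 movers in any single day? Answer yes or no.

Total mover-days = 24; over 4 days the average is 24/4 > 5, so some day must exceed 5.

no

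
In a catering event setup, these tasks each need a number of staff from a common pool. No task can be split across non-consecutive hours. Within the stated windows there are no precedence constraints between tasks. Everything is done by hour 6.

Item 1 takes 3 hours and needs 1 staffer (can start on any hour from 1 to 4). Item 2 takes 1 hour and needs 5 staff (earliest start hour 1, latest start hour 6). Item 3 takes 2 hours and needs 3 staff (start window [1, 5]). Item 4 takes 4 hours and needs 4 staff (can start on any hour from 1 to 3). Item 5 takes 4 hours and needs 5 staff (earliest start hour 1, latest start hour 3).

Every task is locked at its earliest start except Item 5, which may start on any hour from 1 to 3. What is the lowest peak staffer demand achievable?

Item 5@1: h1:18  h2:13  h3:10  h4:9  h5:0  h6:0 → peak 18
Item 5@2: h1:13  h2:13  h3:10  h4:9  h5:5  h6:0 → peak 13
Item 5@3: h1:13  h2:8  h3:10  h4:9  h5:5  h6:5 → peak 13
Best is Item 5@2, peak 13.

13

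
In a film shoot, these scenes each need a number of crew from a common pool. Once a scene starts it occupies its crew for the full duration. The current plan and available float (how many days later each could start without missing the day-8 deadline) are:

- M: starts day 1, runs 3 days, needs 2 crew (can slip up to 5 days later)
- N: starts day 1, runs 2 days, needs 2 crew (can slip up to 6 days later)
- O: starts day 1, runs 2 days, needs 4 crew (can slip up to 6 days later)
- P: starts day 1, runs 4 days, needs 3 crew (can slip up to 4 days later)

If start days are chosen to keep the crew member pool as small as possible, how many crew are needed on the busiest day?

5

Early-start (M@1, N@1, O@1, P@1) gives peak 11: d1:11  d2:11  d3:5  d4:3  d5:0  d6:0  d7:0  d8:0.
Shift O→7, P→3.
Schedule M@1, N@1, O@7, P@3: d1:4  d2:4  d3:5  d4:3  d5:3  d6:3  d7:4  d8:4 — peak 5.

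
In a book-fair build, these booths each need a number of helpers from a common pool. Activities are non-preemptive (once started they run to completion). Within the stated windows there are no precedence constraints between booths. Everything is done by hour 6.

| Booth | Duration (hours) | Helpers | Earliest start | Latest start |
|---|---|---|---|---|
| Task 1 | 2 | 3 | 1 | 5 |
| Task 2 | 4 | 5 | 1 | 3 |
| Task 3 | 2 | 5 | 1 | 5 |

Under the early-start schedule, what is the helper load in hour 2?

13

At early start, hour 2 has: Task 1, Task 2, Task 3.
Demand: 3 + 5 + 5 = 13.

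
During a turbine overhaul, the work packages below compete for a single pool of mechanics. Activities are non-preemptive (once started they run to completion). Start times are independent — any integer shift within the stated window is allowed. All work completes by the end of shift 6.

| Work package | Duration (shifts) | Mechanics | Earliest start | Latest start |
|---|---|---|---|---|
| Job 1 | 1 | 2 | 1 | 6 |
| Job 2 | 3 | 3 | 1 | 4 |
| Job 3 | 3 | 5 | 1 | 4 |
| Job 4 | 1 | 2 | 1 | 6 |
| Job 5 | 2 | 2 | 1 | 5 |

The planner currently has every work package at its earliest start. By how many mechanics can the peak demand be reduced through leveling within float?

7

Early-start peak: s1:14  s2:10  s3:8  s4:0  s5:0  s6:0 ⇒ 14.
Leveled (Job 1@1, Job 2@1, Job 3@4, Job 4@1, Job 5@2): s1:7  s2:5  s3:5  s4:5  s5:5  s6:5 ⇒ 7.
Reduction 14 − 7 = 7.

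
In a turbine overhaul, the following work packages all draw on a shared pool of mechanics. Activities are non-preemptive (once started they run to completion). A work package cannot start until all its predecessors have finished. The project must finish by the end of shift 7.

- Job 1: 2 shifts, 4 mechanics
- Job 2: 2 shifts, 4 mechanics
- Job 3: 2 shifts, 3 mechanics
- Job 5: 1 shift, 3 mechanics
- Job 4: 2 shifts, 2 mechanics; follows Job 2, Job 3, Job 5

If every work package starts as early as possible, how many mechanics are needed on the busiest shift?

14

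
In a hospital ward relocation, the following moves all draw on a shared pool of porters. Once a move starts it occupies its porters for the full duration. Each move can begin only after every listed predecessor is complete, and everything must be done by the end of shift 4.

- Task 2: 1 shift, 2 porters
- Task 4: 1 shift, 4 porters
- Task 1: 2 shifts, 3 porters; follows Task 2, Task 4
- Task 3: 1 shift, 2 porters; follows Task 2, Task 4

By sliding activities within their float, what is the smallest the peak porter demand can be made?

5

Early-start (Task 2@1, Task 4@1, Task 1@2, Task 3@2) gives peak 6: s1:6  s2:5  s3:3  s4:0.
Shift Task 4→2, Task 1→3, Task 3→3.
Schedule Task 2@1, Task 4@2, Task 1@3, Task 3@3: s1:2  s2:4  s3:5  s4:3 — peak 5.
No arrangement of the 12 feasible schedules does better.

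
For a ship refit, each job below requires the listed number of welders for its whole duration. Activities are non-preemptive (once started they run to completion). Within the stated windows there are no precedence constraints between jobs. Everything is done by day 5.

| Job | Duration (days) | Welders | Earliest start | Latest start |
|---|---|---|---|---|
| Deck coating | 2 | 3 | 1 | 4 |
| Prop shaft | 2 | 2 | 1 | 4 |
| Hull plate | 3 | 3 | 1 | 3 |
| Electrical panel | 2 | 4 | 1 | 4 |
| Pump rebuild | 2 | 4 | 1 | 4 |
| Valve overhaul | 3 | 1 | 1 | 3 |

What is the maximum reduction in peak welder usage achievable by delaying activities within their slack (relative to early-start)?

Early-start peak: d1:17  d2:17  d3:4  d4:0  d5:0 ⇒ 17.
Leveled (Deck coating@1, Prop shaft@1, Hull plate@1, Electrical panel@3, Pump rebuild@4, Valve overhaul@1): d1:9  d2:9  d3:8  d4:8  d5:4 ⇒ 9.
Reduction 17 − 9 = 8.

8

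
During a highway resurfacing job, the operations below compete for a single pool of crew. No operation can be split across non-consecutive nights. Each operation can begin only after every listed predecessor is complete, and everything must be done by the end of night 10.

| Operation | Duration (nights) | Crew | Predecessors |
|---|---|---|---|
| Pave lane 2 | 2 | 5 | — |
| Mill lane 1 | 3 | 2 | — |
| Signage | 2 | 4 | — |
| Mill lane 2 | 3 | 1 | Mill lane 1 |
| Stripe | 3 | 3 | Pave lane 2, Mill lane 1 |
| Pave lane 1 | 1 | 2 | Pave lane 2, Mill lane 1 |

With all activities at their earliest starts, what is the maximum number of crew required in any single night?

11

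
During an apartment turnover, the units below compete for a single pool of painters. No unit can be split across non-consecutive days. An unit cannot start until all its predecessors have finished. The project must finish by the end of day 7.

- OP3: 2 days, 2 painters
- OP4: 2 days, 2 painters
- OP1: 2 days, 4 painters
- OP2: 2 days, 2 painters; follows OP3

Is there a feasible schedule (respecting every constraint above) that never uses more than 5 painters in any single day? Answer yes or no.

Schedule OP3@1, OP4@1, OP1@3, OP2@5: d1:4  d2:4  d3:4  d4:4  d5:2  d6:2  d7:0 — peak 4 ≤ 5.

yes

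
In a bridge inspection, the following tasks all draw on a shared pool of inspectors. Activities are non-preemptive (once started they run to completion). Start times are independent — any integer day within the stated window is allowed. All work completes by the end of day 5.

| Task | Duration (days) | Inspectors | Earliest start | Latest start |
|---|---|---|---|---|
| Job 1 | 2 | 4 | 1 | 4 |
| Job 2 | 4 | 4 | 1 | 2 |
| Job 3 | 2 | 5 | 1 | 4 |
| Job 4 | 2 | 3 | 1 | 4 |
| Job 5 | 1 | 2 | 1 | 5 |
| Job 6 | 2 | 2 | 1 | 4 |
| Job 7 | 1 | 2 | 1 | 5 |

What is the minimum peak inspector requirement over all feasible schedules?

11

Early-start (Job 1@1, Job 2@1, Job 3@1, Job 4@1, Job 5@1, Job 6@1, Job 7@1) gives peak 22: d1:22  d2:18  d3:4  d4:4  d5:0.
Shift Job 3→3, Job 5→3, Job 6→4, Job 7→5.
Schedule Job 1@1, Job 2@1, Job 3@3, Job 4@1, Job 5@3, Job 6@4, Job 7@5: d1:11  d2:11  d3:11  d4:11  d5:4 — peak 11.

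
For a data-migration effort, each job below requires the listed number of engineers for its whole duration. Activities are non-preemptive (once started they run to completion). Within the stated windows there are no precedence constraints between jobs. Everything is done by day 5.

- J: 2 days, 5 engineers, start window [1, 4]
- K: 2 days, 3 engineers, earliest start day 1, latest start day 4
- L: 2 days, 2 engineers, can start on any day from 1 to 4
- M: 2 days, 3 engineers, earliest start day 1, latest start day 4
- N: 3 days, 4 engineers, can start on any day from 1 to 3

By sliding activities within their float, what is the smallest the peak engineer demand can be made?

Early-start (J@1, K@1, L@1, M@1, N@1) gives peak 17: d1:17  d2:17  d3:4  d4:0  d5:0.
Shift L→3, M→3, N→3.
Schedule J@1, K@1, L@3, M@3, N@3: d1:8  d2:8  d3:9  d4:9  d5:4 — peak 9.

9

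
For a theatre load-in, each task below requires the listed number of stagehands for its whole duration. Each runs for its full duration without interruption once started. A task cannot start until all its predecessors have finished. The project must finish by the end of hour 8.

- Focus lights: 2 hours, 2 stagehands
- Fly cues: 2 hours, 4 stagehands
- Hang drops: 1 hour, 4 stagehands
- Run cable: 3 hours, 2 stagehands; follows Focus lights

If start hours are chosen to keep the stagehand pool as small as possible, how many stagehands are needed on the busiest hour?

Early-start (Focus lights@1, Fly cues@1, Hang drops@1, Run cable@3) gives peak 10: h1:10  h2:6  h3:2  h4:2  h5:2  h6:0  h7:0  h8:0.
Shift Fly cues→3, Hang drops→5, Run cable→6.
Schedule Focus lights@1, Fly cues@3, Hang drops@5, Run cable@6: h1:2  h2:2  h3:4  h4:4  h5:4  h6:2  h7:2  h8:2 — peak 4.

4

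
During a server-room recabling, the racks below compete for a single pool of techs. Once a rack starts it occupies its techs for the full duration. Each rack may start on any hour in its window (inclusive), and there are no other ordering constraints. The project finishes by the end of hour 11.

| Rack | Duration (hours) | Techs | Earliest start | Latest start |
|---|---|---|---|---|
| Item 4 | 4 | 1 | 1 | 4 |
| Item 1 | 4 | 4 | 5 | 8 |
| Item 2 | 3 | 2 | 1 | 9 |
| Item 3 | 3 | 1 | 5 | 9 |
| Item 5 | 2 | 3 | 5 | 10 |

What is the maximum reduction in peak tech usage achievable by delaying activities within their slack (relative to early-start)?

4

Early-start peak: h1:3  h2:3  h3:3  h4:1  h5:8  h6:8  h7:5  h8:4  h9:0  h10:0  h11:0 ⇒ 8.
Leveled (Item 4@1, Item 1@5, Item 2@1, Item 3@9, Item 5@9): h1:3  h2:3  h3:3  h4:1  h5:4  h6:4  h7:4  h8:4  h9:4  h10:4  h11:1 ⇒ 4.
Reduction 8 − 4 = 4.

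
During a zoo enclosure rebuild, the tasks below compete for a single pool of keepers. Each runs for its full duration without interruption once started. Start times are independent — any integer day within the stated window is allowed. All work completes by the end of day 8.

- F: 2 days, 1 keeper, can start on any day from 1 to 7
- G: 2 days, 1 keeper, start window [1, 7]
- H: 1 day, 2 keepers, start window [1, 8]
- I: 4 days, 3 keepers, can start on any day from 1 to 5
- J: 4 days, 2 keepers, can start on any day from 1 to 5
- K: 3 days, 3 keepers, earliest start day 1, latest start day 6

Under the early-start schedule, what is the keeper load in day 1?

At early start, day 1 has: F, G, H, I, J, K.
Demand: 1 + 1 + 2 + 3 + 2 + 3 = 12.

12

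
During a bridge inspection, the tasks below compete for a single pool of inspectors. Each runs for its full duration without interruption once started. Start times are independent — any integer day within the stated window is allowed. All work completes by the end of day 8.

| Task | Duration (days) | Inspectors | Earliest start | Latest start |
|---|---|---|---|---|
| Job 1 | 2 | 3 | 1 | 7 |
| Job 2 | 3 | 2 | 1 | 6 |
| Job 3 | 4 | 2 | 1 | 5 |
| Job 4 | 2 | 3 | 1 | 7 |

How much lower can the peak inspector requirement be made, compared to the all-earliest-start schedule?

6

Early-start peak: d1:10  d2:10  d3:4  d4:2  d5:0  d6:0  d7:0  d8:0 ⇒ 10.
Leveled (Job 1@1, Job 2@3, Job 3@3, Job 4@7): d1:3  d2:3  d3:4  d4:4  d5:4  d6:2  d7:3  d8:3 ⇒ 4.
Reduction 10 − 4 = 6.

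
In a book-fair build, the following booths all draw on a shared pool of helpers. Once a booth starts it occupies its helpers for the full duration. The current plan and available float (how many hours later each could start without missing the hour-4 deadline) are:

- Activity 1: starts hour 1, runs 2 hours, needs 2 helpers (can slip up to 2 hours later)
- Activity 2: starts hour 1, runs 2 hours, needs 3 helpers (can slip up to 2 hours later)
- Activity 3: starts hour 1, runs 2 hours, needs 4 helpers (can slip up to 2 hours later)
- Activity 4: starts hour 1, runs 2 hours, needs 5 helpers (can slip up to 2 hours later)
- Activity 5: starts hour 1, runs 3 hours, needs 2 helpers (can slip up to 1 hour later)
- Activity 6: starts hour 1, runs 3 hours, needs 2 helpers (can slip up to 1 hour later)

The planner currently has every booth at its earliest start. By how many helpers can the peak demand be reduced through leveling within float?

7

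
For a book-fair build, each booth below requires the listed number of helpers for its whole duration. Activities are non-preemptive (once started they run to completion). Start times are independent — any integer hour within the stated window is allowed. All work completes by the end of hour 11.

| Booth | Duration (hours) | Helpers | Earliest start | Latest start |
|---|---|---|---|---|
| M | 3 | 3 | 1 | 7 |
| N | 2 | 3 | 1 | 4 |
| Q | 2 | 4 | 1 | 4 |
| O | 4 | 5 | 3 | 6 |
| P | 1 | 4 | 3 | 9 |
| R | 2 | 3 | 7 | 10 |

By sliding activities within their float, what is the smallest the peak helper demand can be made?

7

Early-start (M@1, N@1, Q@1, O@3, P@3, R@7) gives peak 12: h1:10  h2:10  h3:12  h4:5  h5:5  h6:5  h7:3  h8:3  h9:0  h10:0  h11:0.
Shift Q→3, O→5, P→9, R→9.
Schedule M@1, N@1, Q@3, O@5, P@9, R@9: h1:6  h2:6  h3:7  h4:4  h5:5  h6:5  h7:5  h8:5  h9:7  h10:3  h11:0 — peak 7.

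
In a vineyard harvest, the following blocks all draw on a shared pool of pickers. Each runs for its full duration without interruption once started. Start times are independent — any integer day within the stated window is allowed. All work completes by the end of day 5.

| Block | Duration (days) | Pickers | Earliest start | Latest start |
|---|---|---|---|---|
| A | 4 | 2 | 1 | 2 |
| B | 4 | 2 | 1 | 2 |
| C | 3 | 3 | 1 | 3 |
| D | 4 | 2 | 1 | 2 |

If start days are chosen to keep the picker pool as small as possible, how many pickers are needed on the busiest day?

Schedule A@1, B@1, C@1, D@1: d1:9  d2:9  d3:9  d4:6  d5:0 — peak 9.
No arrangement of the 24 feasible schedules does better.

9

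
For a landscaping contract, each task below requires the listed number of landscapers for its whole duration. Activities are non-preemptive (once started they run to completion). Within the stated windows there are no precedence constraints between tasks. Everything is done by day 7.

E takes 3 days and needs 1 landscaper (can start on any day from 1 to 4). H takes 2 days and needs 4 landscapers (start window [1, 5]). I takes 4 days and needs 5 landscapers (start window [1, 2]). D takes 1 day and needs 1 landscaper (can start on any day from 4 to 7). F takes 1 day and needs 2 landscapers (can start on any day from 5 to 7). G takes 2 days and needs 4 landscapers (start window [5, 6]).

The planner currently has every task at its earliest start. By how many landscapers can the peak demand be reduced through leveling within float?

2

Early-start peak: d1:10  d2:10  d3:6  d4:6  d5:6  d6:4  d7:0 ⇒ 10.
Leveled (E@1, H@5, I@1, D@4, F@5, G@6): d1:6  d2:6  d3:6  d4:6  d5:6  d6:8  d7:4 ⇒ 8.
Reduction 10 − 8 = 2.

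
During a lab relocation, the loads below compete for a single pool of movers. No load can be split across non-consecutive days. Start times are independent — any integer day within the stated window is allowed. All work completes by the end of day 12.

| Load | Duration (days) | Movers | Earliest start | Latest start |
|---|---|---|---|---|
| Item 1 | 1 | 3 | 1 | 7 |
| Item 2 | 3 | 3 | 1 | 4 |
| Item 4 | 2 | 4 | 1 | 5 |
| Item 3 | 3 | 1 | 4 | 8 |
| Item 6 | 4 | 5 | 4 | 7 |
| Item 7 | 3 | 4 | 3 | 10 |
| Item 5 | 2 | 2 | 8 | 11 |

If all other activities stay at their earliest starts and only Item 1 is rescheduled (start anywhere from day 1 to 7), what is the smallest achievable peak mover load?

Item 1@1: d1:10  d2:7  d3:7  d4:10  d5:10  d6:6  d7:5  d8:2  d9:2  d10:0  d11:0  d12:0 → peak 10
Item 1@2: d1:7  d2:10  d3:7  d4:10  d5:10  d6:6  d7:5  d8:2  d9:2  d10:0  d11:0  d12:0 → peak 10
Item 1@3: d1:7  d2:7  d3:10  d4:10  d5:10  d6:6  d7:5  d8:2  d9:2  d10:0  d11:0  d12:0 → peak 10
Item 1@4: d1:7  d2:7  d3:7  d4:13  d5:10  d6:6  d7:5  d8:2  d9:2  d10:0  d11:0  d12:0 → peak 13
Item 1@5: d1:7  d2:7  d3:7  d4:10  d5:13  d6:6  d7:5  d8:2  d9:2  d10:0  d11:0  d12:0 → peak 13
Item 1@6: d1:7  d2:7  d3:7  d4:10  d5:10  d6:9  d7:5  d8:2  d9:2  d10:0  d11:0  d12:0 → peak 10
Item 1@7: d1:7  d2:7  d3:7  d4:10  d5:10  d6:6  d7:8  d8:2  d9:2  d10:0  d11:0  d12:0 → peak 10
Best is Item 1@1, peak 10.

10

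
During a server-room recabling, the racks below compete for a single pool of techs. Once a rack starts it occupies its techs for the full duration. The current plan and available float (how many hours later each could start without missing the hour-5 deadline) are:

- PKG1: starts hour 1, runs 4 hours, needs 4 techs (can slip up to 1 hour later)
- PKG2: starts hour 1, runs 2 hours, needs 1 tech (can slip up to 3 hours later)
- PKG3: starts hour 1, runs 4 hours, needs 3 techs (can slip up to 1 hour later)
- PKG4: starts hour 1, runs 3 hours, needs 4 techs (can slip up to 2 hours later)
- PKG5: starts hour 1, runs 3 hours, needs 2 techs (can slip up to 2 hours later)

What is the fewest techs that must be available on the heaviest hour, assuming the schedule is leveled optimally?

Early-start (PKG1@1, PKG2@1, PKG3@1, PKG4@1, PKG5@1) gives peak 14: h1:14  h2:14  h3:13  h4:7  h5:0.
Shift PKG5→3.
Schedule PKG1@1, PKG2@1, PKG3@1, PKG4@1, PKG5@3: h1:12  h2:12  h3:13  h4:9  h5:2 — peak 13.

13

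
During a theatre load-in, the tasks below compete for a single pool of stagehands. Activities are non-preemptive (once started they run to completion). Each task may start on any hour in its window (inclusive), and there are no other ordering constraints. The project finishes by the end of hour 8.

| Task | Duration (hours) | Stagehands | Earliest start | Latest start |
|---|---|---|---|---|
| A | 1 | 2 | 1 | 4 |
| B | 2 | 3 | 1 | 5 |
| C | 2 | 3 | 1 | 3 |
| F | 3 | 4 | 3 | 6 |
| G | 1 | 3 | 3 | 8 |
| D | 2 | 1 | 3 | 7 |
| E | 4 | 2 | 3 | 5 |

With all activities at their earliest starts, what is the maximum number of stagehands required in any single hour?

10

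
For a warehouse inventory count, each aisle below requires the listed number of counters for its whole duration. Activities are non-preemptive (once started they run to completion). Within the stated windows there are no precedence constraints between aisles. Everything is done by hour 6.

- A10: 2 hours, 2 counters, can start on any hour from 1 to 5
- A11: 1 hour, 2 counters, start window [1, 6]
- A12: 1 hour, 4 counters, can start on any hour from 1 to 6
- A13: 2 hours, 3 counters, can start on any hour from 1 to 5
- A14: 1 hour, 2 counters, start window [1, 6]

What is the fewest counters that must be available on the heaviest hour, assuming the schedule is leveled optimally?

4

Early-start (A10@1, A11@1, A12@1, A13@1, A14@1) gives peak 13: h1:13  h2:5  h3:0  h4:0  h5:0  h6:0.
Shift A12→3, A13→4, A14→2.
Schedule A10@1, A11@1, A12@3, A13@4, A14@2: h1:4  h2:4  h3:4  h4:3  h5:3  h6:0 — peak 4.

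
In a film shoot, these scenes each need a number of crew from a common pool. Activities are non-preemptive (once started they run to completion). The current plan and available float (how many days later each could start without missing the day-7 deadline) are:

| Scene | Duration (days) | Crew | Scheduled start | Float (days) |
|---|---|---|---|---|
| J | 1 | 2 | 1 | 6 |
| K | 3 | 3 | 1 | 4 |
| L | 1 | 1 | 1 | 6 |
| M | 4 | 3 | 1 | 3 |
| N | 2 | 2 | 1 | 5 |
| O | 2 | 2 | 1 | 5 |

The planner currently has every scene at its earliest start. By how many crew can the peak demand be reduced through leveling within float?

Early-start peak: d1:13  d2:10  d3:6  d4:3  d5:0  d6:0  d7:0 ⇒ 13.
Leveled (J@1, K@1, L@2, M@4, N@3, O@5): d1:5  d2:4  d3:5  d4:5  d5:5  d6:5  d7:3 ⇒ 5.
Reduction 13 − 5 = 8.

8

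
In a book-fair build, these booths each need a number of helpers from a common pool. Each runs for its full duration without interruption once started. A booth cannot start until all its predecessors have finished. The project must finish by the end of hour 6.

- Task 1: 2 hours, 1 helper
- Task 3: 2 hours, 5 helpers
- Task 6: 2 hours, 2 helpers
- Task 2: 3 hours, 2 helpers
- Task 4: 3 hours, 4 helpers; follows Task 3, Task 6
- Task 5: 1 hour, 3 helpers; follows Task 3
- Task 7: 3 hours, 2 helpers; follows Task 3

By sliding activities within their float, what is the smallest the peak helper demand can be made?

Early-start (Task 1@1, Task 3@1, Task 6@1, Task 2@1, Task 4@3, Task 5@3, Task 7@3) gives peak 11: h1:10  h2:10  h3:11  h4:6  h5:6  h6:0.
Shift Task 2→3, Task 5→6.
Schedule Task 1@1, Task 3@1, Task 6@1, Task 2@3, Task 4@3, Task 5@6, Task 7@3: h1:8  h2:8  h3:8  h4:8  h5:8  h6:3 — peak 8.
Total helper-hours = 43 over 6 hours ⇒ peak ≥ ⌈43/6⌉ = 8, so 8 is optimal.

8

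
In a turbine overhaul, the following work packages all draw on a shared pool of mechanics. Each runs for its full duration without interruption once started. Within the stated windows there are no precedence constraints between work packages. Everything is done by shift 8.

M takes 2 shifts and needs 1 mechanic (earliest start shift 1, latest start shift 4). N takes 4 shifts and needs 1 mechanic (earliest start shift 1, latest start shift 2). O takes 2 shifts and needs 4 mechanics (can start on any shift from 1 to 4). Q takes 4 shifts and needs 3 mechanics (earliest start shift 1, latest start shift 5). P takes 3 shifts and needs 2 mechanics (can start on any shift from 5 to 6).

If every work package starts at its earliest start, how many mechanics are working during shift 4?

4

At early start, shift 4 has: N, Q.
Demand: 1 + 3 = 4.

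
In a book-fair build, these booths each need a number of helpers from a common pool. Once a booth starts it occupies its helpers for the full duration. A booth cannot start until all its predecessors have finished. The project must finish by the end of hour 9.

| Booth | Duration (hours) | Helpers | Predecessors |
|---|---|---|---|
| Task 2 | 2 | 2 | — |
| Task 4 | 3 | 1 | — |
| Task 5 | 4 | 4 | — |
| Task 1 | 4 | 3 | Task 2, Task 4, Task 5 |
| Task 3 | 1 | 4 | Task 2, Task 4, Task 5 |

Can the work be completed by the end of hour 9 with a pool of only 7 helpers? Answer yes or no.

yes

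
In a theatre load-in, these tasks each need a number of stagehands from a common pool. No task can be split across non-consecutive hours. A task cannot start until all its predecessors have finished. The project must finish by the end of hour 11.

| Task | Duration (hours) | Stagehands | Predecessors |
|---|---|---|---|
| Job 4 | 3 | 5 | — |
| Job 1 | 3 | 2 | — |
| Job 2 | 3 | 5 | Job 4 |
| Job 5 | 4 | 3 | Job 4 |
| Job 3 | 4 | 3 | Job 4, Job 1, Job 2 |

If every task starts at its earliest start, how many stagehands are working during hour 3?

At early start, hour 3 has: Job 4, Job 1.
Demand: 5 + 2 = 7.

7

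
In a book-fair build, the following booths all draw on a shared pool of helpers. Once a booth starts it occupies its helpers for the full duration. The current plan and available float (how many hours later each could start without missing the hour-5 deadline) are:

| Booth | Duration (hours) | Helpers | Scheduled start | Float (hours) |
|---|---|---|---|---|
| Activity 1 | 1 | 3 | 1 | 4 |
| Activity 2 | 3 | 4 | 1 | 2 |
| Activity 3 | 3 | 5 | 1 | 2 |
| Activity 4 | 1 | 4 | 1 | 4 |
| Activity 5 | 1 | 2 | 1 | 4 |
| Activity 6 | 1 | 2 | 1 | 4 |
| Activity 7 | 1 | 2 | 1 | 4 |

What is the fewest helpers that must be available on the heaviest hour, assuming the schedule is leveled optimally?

Early-start (Activity 1@1, Activity 2@1, Activity 3@1, Activity 4@1, Activity 5@1, Activity 6@1, Activity 7@1) gives peak 22: h1:22  h2:9  h3:9  h4:0  h5:0.
Shift Activity 3→2, Activity 4→4, Activity 6→5, Activity 7→5.
Schedule Activity 1@1, Activity 2@1, Activity 3@2, Activity 4@4, Activity 5@1, Activity 6@5, Activity 7@5: h1:9  h2:9  h3:9  h4:9  h5:4 — peak 9.

9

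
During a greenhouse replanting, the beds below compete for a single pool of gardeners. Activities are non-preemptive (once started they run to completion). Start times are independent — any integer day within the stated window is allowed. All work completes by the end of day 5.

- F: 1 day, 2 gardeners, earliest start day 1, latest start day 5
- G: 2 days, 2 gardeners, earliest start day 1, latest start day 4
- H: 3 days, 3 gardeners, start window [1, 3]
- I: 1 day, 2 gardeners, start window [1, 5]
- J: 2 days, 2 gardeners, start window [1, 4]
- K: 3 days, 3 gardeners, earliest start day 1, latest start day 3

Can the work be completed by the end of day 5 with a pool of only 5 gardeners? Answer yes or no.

no

Total gardener-days = 30; over 5 days the average is 30/5 > 5, so some day must exceed 5.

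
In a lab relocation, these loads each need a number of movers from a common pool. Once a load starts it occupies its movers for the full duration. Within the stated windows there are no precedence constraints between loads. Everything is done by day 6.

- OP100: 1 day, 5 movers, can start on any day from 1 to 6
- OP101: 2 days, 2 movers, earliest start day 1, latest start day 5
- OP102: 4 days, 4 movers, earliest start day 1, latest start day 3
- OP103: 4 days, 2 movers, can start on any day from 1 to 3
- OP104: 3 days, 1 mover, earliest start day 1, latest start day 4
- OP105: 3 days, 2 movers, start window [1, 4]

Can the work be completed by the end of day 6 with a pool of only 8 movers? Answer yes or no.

yes

Schedule OP100@1, OP101@1, OP102@2, OP103@3, OP104@1, OP105@4: d1:8  d2:7  d3:7  d4:8  d5:8  d6:4 — peak 8 ≤ 8.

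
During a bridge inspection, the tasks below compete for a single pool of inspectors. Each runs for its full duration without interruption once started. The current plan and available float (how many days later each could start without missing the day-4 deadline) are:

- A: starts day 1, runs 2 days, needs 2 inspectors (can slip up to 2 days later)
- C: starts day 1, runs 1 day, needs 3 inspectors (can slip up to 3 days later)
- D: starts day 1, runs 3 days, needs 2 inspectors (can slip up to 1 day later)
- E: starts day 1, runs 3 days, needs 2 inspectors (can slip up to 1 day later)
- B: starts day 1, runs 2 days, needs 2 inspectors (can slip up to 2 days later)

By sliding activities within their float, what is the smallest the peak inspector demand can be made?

6

Early-start (A@1, C@1, D@1, E@1, B@1) gives peak 11: d1:11  d2:8  d3:4  d4:0.
Shift D→2, E→2, B→3.
Schedule A@1, C@1, D@2, E@2, B@3: d1:5  d2:6  d3:6  d4:6 — peak 6.
Total inspector-days = 23 over 4 days ⇒ peak ≥ ⌈23/4⌉ = 6, so 6 is optimal.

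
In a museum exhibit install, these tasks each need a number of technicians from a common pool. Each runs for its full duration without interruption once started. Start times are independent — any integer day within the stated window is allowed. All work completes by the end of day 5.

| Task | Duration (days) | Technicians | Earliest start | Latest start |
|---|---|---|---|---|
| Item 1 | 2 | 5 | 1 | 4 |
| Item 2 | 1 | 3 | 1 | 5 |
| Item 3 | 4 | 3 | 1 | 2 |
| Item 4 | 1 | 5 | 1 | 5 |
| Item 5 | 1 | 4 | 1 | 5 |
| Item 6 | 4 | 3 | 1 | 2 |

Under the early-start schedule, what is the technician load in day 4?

6

At early start, day 4 has: Item 3, Item 6.
Demand: 3 + 3 = 6.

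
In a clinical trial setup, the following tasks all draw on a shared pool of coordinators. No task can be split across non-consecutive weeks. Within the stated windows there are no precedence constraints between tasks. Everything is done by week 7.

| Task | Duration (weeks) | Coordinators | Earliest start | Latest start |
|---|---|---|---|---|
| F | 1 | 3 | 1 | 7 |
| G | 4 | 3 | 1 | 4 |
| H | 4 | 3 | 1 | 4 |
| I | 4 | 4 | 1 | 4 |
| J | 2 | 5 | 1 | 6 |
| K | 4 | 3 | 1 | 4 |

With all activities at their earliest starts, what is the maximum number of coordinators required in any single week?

21

Early-start schedule: F@1, G@1, H@1, I@1, J@1, K@1.
Load per week: week 1: 21, week 2: 18, week 3: 13, week 4: 13, week 5: 0, week 6: 0, week 7: 0.
Peak is 21.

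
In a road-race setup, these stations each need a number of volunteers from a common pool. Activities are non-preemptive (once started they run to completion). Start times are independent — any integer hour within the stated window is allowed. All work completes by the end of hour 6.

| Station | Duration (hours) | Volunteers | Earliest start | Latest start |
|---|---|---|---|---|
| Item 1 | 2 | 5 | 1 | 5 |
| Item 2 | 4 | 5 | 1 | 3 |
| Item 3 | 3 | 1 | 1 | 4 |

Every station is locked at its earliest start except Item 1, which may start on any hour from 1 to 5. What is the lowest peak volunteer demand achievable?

6

Item 1@1: h1:11  h2:11  h3:6  h4:5  h5:0  h6:0 → peak 11
Item 1@2: h1:6  h2:11  h3:11  h4:5  h5:0  h6:0 → peak 11
Item 1@3: h1:6  h2:6  h3:11  h4:10  h5:0  h6:0 → peak 11
Item 1@4: h1:6  h2:6  h3:6  h4:10  h5:5  h6:0 → peak 10
Item 1@5: h1:6  h2:6  h3:6  h4:5  h5:5  h6:5 → peak 6
Best is Item 1@5, peak 6.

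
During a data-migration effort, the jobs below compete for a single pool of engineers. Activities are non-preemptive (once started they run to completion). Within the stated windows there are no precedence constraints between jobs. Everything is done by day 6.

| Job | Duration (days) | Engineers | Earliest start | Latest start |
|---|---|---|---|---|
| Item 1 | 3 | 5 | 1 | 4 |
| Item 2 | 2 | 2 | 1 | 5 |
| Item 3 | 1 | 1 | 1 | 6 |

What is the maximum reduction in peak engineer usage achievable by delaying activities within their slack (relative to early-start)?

3

Early-start peak: d1:8  d2:7  d3:5  d4:0  d5:0  d6:0 ⇒ 8.
Leveled (Item 1@1, Item 2@4, Item 3@4): d1:5  d2:5  d3:5  d4:3  d5:2  d6:0 ⇒ 5.
Reduction 8 − 5 = 3.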